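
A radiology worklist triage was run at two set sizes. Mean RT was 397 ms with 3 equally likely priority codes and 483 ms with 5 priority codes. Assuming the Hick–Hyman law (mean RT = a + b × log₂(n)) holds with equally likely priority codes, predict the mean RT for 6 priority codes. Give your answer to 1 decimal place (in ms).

513.7 ms

RT is linear in log₂ n, so two points fix the line:
  b = (483 − 397) / (log₂ 5 − log₂ 3) = 86 / (2.3219 − 1.5850) = 116.695 ms/bit
  a = 397 − 116.695 × 1.5850 = 212.043 ms
Then RT(6) = 212.043 + 116.695 × log₂ 6 = 212.043 + 116.695 × 2.5850 ≈ 513.695 ms.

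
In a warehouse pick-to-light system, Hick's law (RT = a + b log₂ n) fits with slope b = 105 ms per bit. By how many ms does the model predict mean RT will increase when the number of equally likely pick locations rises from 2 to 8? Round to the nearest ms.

210 ms

Only the slope matters, since a is common to both: ΔRT = b·log₂(n₂/n₁).
log₂(8) − log₂(2) = log₂(8/2) = log₂(4) = 2.
ΔRT = 105 × 2.0000 = 210.000 ms.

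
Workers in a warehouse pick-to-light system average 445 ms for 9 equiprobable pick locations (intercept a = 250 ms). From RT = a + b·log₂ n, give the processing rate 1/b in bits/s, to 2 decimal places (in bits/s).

Choice component = 445 − 250 = 195 ms over log₂(9) = 3.1699 bits.
b = 195 / 3.1699 = 61.516 ms/bit, so 1/b = 16.256 bits/s.

16.26 bits/s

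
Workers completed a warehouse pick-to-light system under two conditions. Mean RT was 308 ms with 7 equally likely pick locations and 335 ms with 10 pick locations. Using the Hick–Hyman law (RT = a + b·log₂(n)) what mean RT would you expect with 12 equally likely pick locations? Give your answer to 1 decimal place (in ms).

With log₂ n on the abscissa the relation is linear; from the two conditions:
  b = (335 − 308) / (log₂ 10 − log₂ 7) = 27 / (3.3219 − 2.8074) = 52.471 ms/bit
  a = 308 − 52.471 × 2.8074 = 160.696 ms
Then RT(12) = 160.696 + 52.471 × log₂ 12 = 160.696 + 52.471 × 3.5850 ≈ 348.802 ms.

348.8 ms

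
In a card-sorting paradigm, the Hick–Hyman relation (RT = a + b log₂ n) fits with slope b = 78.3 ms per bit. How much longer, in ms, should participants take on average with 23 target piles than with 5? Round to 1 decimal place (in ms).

The intercept a cancels: ΔRT = b·(log₂ n₂ − log₂ n₁) = b·log₂(n₂/n₁).
log₂(23) − log₂(5) = 4.5236 − 2.3219 = 2.2016.
ΔRT = 78.3 × 2.2016 = 172.388 ms.

172.4 ms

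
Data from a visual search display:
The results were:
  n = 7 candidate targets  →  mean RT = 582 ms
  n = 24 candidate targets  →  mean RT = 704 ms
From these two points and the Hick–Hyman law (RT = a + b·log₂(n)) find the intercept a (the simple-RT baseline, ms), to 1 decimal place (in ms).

389.3 ms

b = (RT₂ − RT₁)/(log₂ n₂ − log₂ n₁) = (704 − 582)/(4.5850 − 2.8074) = 68.632 ms/bit.
Intercept: a = 582 − 68.632·log₂(7) = 389.327 ms.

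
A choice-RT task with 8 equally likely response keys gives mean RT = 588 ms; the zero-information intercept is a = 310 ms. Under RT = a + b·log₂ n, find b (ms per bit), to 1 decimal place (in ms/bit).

8 alternatives carry log₂ 8 = 3 bits; the choice cost is 588 − 310 = 278 ms, so b = 278/3 = 92.667 ms/bit.

92.7 ms/bit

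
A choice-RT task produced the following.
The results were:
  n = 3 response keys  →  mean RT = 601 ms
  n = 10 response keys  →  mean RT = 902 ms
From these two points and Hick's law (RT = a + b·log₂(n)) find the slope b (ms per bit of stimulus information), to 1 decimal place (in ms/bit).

173.3 ms/bit

Slope: b = (902 − 601) / (log₂ 10 − log₂ 3) = 301/1.7370 = 173.291 ms/bit.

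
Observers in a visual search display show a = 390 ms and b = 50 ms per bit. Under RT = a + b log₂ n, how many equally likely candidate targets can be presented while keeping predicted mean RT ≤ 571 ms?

12

Set 390 + 50·log₂ n ≤ 571 → log₂ n ≤ (571 − 390)/50 = 3.6200.
So n ≤ 2^3.6200 = 12.295; the largest integer n is 12.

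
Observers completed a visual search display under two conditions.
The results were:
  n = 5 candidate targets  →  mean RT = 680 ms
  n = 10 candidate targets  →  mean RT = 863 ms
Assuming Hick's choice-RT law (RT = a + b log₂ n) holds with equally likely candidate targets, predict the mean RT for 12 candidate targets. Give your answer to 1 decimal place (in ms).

911.1 ms

Solve the two-equation system in a and b:
  b = (863 − 680) / (log₂ 10 − log₂ 5) = 183 / (3.3219 − 2.3219) = 183.000 ms/bit
  a = 680 − 183.000 × 2.3219 = 255.087 ms
Then RT(12) = 255.087 + 183.000 × log₂ 12 = 255.087 + 183.000 × 3.5850 ≈ 911.135 ms.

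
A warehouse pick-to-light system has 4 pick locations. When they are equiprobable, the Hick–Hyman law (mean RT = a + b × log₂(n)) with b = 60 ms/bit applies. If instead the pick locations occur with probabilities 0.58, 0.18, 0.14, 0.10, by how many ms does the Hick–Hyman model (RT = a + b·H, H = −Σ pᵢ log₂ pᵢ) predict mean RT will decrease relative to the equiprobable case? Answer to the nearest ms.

The RT saving is b·ΔH. Equiprobable H₀ = log₂(4) = 2.0000 bits; with the given probabilities H = 1.6304 bits.
b·(H₀ − H) = 60 × (2.0000 − 1.6304) = 22.17 ms.

22 ms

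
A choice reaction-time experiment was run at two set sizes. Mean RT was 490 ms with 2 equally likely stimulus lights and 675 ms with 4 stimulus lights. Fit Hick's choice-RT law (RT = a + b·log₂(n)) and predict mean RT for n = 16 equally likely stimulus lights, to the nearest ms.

Fit slope and intercept:
  b = (675 − 490) / (log₂ 4 − log₂ 2) = 185 / (2 − 1) = 185 ms/bit
  a = 490 − 185 × 1 = 305 ms
Then RT(16) = 305 + 185 × log₂ 16 = 305 + 185 × 4 ≈ 1045.000 ms.

1045 ms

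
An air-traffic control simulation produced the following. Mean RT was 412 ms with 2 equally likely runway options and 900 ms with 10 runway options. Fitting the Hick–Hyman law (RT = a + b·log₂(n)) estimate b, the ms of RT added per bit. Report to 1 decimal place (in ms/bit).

b = (RT₂ − RT₁)/(log₂ n₂ − log₂ n₁) = (900 − 412)/(3.3219 − 1) = 210.170 ms/bit.

210.2 ms/bit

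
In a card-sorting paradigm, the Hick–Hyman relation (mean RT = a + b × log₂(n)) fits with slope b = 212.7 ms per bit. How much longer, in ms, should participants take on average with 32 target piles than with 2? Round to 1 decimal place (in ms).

850.8 ms

The intercept a cancels: ΔRT = b·(log₂ n₂ − log₂ n₁) = b·log₂(n₂/n₁).
log₂(32) − log₂(2) = log₂(32/2) = log₂(16) = 4.
ΔRT = 212.7 × 4.0000 = 850.800 ms.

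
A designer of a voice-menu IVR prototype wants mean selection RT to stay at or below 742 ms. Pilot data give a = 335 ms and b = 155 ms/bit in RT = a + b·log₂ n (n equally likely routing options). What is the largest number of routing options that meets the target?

6

155·log₂ n ≤ 742 − 335 = 407, giving log₂ n ≤ 2.6258 and n ≤ 6.172. The largest whole number is 6.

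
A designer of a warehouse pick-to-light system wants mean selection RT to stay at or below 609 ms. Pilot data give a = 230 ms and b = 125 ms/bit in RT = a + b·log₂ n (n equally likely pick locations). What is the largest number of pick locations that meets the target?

Set 230 + 125·log₂ n ≤ 609 → log₂ n ≤ (609 − 230)/125 = 3.0320.
So n ≤ 2^3.0320 = 8.179; the largest integer n is 8.

8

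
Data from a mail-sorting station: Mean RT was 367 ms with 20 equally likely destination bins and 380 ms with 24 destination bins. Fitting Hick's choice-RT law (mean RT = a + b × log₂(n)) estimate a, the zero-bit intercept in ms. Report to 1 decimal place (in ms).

153.4 ms

Slope: b = (380 − 367) / (log₂ 24 − log₂ 20) = 13/0.2630 = 49.423 ms/bit.
Intercept: a = 367 − 49.423·log₂(20) = 153.397 ms.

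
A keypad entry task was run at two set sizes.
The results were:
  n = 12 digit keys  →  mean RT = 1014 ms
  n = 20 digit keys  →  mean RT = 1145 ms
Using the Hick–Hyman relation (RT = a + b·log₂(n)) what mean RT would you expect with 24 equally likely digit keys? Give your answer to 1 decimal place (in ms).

Fit slope and intercept:
  b = (1145 − 1014) / (log₂ 20 − log₂ 12) = 131 / (4.3219 − 3.5850) = 177.756 ms/bit
  a = 1014 − 177.756 × 3.5850 = 376.752 ms
Then RT(24) = 376.752 + 177.756 × log₂ 24 = 376.752 + 177.756 × 4.5850 ≈ 1191.756 ms.

1191.8 ms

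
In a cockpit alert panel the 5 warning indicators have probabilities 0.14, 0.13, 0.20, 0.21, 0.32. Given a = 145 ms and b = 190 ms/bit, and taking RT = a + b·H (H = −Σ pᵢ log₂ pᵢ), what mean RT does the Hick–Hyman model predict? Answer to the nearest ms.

571 ms

H = 0.14·log₂(1/0.14) + 0.13·log₂(1/0.13) + 0.20·log₂(1/0.20) + 0.21·log₂(1/0.21) + 0.32·log₂(1/0.32) = 2.2430 bits.
RT = 145 + 190 × 2.2430 = 571.17 ms.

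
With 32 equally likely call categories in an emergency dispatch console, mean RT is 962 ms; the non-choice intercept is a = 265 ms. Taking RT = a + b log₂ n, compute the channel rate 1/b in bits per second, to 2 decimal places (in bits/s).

7.17 bits/s

Choice component = 962 − 265 = 697 ms over log₂(32) = 5 bits.
b = 697 / 5 = 139.400 ms/bit, so 1/b = 7.174 bits/s.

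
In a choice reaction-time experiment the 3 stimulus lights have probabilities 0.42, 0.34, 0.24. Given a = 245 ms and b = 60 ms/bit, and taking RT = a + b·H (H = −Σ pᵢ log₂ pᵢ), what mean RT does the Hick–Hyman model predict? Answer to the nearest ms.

Entropy contributions −pᵢ log₂ pᵢ: 0.5256, 0.5292, 0.4941; sum H = 1.5490 bits.
RT = a + bH = 245 + 60·1.5490 = 337.94 ms.

338 ms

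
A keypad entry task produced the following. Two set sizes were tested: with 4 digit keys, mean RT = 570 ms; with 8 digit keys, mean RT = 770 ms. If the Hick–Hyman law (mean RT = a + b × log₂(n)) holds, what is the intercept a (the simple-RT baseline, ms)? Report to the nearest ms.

b = (RT₂ − RT₁)/(log₂ n₂ − log₂ n₁) = (770 − 570)/(3 − 2) = 200 ms/bit.
Intercept: a = 570 − 200·log₂(4) = 170.000 ms.

170 ms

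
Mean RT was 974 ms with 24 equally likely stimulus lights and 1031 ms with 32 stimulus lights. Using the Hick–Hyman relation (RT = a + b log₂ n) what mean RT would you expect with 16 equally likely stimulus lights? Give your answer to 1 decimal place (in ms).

893.7 ms

Fit slope and intercept:
  b = (1031 − 974) / (log₂ 32 − log₂ 24) = 57 / (5 − 4.5850) = 137.337 ms/bit
  a = 974 − 137.337 × 4.5850 = 344.315 ms
Then RT(16) = 344.315 + 137.337 × log₂ 16 = 344.315 + 137.337 × 4 ≈ 893.663 ms.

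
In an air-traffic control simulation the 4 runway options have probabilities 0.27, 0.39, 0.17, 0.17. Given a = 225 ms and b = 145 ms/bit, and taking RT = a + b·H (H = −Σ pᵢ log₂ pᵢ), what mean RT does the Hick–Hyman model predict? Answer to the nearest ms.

502 ms

Entropy contributions −pᵢ log₂ pᵢ: 0.5100, 0.5298, 0.4346, 0.4346; sum H = 1.9090 bits.
RT = a + bH = 225 + 145·1.9090 = 501.80 ms.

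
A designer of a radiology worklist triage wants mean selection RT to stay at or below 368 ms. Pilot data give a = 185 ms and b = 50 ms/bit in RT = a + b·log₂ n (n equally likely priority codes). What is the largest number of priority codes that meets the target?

12

50·log₂ n ≤ 368 − 185 = 183, giving log₂ n ≤ 3.6600 and n ≤ 12.641. The largest whole number is 12.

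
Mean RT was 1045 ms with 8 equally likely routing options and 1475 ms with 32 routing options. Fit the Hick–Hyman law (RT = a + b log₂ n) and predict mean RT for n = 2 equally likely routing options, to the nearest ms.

615 ms

RT is linear in log₂ n, so two points fix the line:
  b = (1475 − 1045) / (log₂ 32 − log₂ 8) = 430 / (5 − 3) = 215 ms/bit
  a = 1045 − 215 × 3 = 400 ms
Then RT(2) = 400 + 215 × log₂ 2 = 400 + 215 × 1 ≈ 615.000 ms.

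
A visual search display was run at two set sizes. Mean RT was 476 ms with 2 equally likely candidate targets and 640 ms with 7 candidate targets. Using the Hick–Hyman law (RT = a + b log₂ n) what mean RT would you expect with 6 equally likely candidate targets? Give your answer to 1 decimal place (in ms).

619.8 ms

With log₂ n on the abscissa the relation is linear; from the two conditions:
  b = (640 − 476) / (log₂ 7 − log₂ 2) = 164 / (2.8074 − 1) = 90.740 ms/bit
  a = 476 − 90.740 × 1 = 385.260 ms
Then RT(6) = 385.260 + 90.740 × log₂ 6 = 385.260 + 90.740 × 2.5850 ≈ 619.820 ms.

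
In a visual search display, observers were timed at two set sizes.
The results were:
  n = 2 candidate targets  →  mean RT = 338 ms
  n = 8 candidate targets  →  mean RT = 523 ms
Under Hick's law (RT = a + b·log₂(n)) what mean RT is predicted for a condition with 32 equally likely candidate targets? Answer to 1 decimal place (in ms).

Solve the two-equation system in a and b:
  b = (523 − 338) / (log₂ 8 − log₂ 2) = 185 / (3 − 1) = 92.500 ms/bit
  a = 338 − 92.500 × 1 = 245.500 ms
Then RT(32) = 245.500 + 92.500 × log₂ 32 = 245.500 + 92.500 × 5 ≈ 708.000 ms.

708.0 ms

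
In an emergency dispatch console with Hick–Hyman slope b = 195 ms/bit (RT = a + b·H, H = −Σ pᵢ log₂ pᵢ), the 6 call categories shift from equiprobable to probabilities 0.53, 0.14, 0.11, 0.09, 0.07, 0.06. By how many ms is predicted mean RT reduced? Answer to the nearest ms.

The RT saving is b·ΔH. Equiprobable H₀ = log₂(6) = 2.5850 bits; with the given probabilities H = 2.0576 bits.
b·(H₀ − H) = 195 × (2.5850 − 2.0576) = 102.84 ms.

103 ms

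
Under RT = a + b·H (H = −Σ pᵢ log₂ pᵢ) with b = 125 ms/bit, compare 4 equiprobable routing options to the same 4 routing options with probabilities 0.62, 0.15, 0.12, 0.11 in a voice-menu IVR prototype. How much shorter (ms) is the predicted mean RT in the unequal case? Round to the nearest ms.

56 ms

The RT saving is b·ΔH. Equiprobable H₀ = log₂(4) = 2.0000 bits; with the given probabilities H = 1.5555 bits.
b·(H₀ − H) = 125 × (2.0000 − 1.5555) = 55.56 ms.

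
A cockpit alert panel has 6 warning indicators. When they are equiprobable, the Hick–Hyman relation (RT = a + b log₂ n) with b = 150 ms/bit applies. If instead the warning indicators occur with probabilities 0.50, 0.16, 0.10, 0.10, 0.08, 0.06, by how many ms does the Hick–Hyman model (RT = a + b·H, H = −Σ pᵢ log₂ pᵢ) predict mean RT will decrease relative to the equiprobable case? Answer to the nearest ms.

The RT saving is b·ΔH. Equiprobable H₀ = log₂(6) = 2.5850 bits; with the given probabilities H = 2.1224 bits.
b·(H₀ − H) = 150 × (2.5850 − 2.1224) = 69.38 ms.

69 ms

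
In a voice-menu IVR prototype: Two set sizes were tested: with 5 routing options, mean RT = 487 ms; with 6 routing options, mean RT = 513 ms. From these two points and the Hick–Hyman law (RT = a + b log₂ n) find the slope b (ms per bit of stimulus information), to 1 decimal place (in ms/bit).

Slope: b = (513 − 487) / (log₂ 6 − log₂ 5) = 26/0.2630 = 98.846 ms/bit.

98.8 ms/bit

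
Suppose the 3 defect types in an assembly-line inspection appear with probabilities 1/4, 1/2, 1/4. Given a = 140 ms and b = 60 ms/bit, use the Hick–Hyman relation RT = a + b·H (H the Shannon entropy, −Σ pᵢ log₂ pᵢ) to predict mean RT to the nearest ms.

230 ms

Each term −pᵢ log₂ pᵢ: 0.25·2 + 0.5·1 + 0.25·2; summed, H = 1.500 bits.
Mean RT = a + bH = 140 + 60·1.500 = 230.00 ms.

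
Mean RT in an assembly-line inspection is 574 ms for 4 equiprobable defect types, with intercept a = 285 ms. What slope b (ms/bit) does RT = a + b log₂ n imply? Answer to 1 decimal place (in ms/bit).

b = (574 − 285) / log₂(4) = 289 / 2 = 144.500 ms/bit.

144.5 ms/bit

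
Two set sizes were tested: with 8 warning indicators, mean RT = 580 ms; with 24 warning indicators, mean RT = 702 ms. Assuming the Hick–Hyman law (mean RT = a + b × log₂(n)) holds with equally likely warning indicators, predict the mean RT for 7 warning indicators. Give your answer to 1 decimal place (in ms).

565.2 ms

RT is linear in log₂ n, so two points fix the line:
  b = (702 − 580) / (log₂ 24 − log₂ 8) = 122 / (4.5850 − 3) = 76.973 ms/bit
  a = 580 − 76.973 × 3 = 349.080 ms
Then RT(7) = 349.080 + 76.973 × log₂ 7 = 349.080 + 76.973 × 2.8074 ≈ 565.171 ms.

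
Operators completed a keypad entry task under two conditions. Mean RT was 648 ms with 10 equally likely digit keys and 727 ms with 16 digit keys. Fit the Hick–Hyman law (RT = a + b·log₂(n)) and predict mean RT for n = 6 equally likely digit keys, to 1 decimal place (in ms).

Solve the two-equation system in a and b:
  b = (727 − 648) / (log₂ 16 − log₂ 10) = 79 / (4 − 3.3219) = 116.507 ms/bit
  a = 648 − 116.507 × 3.3219 = 260.973 ms
Then RT(6) = 260.973 + 116.507 × log₂ 6 = 260.973 + 116.507 × 2.5850 ≈ 562.138 ms.

562.1 ms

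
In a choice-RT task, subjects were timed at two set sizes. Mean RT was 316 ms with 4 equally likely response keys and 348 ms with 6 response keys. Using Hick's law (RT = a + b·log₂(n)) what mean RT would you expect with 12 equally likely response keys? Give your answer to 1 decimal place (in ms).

With log₂ n on the abscissa the relation is linear; from the two conditions:
  b = (348 − 316) / (log₂ 6 − log₂ 4) = 32 / (2.5850 − 2) = 54.704 ms/bit
  a = 316 − 54.704 × 2 = 206.591 ms
Then RT(12) = 206.591 + 54.704 × log₂ 12 = 206.591 + 54.704 × 3.5850 ≈ 402.704 ms.

402.7 ms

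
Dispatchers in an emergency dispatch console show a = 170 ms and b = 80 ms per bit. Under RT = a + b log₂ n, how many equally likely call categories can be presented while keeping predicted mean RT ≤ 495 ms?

Information budget: (495 − 170)/80 = 4.0625 bits, so n ≤ 2^4.0625 = 16.708 → at most 16.

16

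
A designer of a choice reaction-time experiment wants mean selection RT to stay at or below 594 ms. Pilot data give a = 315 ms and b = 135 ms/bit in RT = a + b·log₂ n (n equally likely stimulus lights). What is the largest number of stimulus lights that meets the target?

Information budget: (594 − 315)/135 = 2.0667 bits, so n ≤ 2^2.0667 = 4.189 → at most 4.

4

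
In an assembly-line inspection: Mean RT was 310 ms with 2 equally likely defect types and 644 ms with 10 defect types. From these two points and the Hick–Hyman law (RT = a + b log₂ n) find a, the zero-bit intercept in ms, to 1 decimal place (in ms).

b = (RT₂ − RT₁)/(log₂ n₂ − log₂ n₁) = (644 − 310)/(3.3219 − 1) = 143.846 ms/bit.
a = RT₁ − b·log₂ n₁ = 310 − 143.846 × 1 = 166.154 ms.

166.2 ms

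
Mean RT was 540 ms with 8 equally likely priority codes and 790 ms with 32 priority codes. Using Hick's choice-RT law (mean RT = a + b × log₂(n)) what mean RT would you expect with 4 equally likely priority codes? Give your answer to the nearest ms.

415 ms

With log₂ n on the abscissa the relation is linear; from the two conditions:
  b = (790 − 540) / (log₂ 32 − log₂ 8) = 250 / (5 − 3) = 125 ms/bit
  a = 540 − 125 × 3 = 165 ms
Then RT(4) = 165 + 125 × log₂ 4 = 165 + 125 × 2 ≈ 415.000 ms.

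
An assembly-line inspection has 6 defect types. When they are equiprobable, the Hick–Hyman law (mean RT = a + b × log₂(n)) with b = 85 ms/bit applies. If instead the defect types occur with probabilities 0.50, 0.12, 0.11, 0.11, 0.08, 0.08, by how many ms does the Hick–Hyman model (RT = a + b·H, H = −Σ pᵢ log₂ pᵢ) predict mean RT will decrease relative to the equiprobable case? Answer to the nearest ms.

Equiprobable entropy H₀ = log₂ 6 = 2.5850 bits.
Skewed entropy H = −Σ pᵢ log₂ pᵢ = 2.1507 bits.
ΔRT = b·(H₀ − H) = 85 × 0.4343 = 36.92 ms.

37 ms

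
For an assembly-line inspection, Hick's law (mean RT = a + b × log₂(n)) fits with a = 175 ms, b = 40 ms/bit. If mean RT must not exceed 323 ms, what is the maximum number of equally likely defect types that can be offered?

Information budget: (323 − 175)/40 = 3.7000 bits, so n ≤ 2^3.7000 = 12.996 → at most 12.

12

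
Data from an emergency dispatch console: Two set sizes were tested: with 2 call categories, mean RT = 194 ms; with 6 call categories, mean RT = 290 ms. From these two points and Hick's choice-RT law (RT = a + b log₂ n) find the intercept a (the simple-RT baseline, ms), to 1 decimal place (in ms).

Slope: b = (290 − 194) / (log₂ 6 − log₂ 2) = 96/1.5850 = 60.569 ms/bit.
Intercept: a = 194 − 60.569·log₂(2) = 133.431 ms.

133.4 ms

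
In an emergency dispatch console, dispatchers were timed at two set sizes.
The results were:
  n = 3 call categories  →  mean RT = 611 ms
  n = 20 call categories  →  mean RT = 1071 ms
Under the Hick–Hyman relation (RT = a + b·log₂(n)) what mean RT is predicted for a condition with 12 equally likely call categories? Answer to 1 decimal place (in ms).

Solve the two-equation system in a and b:
  b = (1071 − 611) / (log₂ 20 − log₂ 3) = 460 / (4.3219 − 1.5850) = 168.069 ms/bit
  a = 611 − 168.069 × 1.5850 = 344.616 ms
Then RT(12) = 344.616 + 168.069 × log₂ 12 = 344.616 + 168.069 × 3.5850 ≈ 947.139 ms.

947.1 ms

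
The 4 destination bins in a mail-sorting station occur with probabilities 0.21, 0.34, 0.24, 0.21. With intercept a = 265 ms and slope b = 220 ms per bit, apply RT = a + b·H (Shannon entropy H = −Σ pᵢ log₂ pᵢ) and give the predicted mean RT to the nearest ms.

Entropy contributions −pᵢ log₂ pᵢ: 0.4728, 0.5292, 0.4941, 0.4728; sum H = 1.9690 bits.
RT = a + bH = 265 + 220·1.9690 = 698.17 ms.

698 ms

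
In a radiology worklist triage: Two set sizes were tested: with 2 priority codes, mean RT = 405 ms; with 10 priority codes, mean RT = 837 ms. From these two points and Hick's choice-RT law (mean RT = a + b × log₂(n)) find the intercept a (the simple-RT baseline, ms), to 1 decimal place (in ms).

Slope: b = (837 − 405) / (log₂ 10 − log₂ 2) = 432/2.3219 = 186.052 ms/bit.
a = RT₁ − b·log₂ n₁ = 405 − 186.052 × 1 = 218.948 ms.

218.9 ms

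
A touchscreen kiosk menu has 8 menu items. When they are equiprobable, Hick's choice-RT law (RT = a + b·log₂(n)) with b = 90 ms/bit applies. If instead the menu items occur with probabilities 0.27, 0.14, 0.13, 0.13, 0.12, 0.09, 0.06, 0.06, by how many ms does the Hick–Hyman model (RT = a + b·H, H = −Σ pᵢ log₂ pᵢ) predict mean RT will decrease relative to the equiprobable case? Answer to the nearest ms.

Equiprobable entropy H₀ = log₂ 8 = 3.0000 bits.
Skewed entropy H = −Σ pᵢ log₂ pᵢ = 2.8392 bits.
ΔRT = b·(H₀ − H) = 90 × 0.1608 = 14.47 ms.

14 ms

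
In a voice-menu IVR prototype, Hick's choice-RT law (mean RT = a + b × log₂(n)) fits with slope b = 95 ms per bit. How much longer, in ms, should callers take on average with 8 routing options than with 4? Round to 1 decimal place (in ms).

ΔRT = (a + b log₂ n₂) − (a + b log₂ n₁) = b·(log₂ n₂ − log₂ n₁).
log₂(8) − log₂(4) = log₂(8/4) = log₂(2) = 1.
ΔRT = 95 × 1.0000 = 95.000 ms.

95.0 ms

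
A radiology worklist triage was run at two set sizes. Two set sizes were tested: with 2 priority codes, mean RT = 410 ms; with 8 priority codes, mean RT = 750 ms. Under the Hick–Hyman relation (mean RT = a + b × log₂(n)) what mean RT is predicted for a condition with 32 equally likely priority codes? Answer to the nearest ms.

1090 ms

Solve the two-equation system in a and b:
  b = (750 − 410) / (log₂ 8 − log₂ 2) = 340 / (3 − 1) = 170 ms/bit
  a = 410 − 170 × 1 = 240 ms
Then RT(32) = 240 + 170 × log₂ 32 = 240 + 170 × 5 ≈ 1090.000 ms.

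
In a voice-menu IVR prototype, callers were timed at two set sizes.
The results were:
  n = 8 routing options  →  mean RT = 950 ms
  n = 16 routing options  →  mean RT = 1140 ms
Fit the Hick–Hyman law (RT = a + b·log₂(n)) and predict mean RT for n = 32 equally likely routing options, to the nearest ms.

1330 ms

With log₂ n on the abscissa the relation is linear; from the two conditions:
  b = (1140 − 950) / (log₂ 16 − log₂ 8) = 190 / (4 − 3) = 190 ms/bit
  a = 950 − 190 × 3 = 380 ms
Then RT(32) = 380 + 190 × log₂ 32 = 380 + 190 × 5 ≈ 1330.000 ms.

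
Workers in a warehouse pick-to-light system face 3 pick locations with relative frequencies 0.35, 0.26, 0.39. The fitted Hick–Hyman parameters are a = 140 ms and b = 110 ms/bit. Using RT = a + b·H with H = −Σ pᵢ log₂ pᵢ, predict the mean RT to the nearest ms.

312 ms

Entropy contributions −pᵢ log₂ pᵢ: 0.5301, 0.5053, 0.5298; sum H = 1.5652 bits.
RT = a + bH = 140 + 110·1.5652 = 312.17 ms.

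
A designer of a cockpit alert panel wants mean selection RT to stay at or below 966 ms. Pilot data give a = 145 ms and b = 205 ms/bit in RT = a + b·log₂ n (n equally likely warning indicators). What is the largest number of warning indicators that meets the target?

Set 145 + 205·log₂ n ≤ 966 → log₂ n ≤ (966 − 145)/205 = 4.0049.
So n ≤ 2^4.0049 = 16.054; the largest integer n is 16.

16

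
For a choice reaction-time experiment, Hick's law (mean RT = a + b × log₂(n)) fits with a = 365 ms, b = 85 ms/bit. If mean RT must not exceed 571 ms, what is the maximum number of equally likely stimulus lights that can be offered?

Set 365 + 85·log₂ n ≤ 571 → log₂ n ≤ (571 − 365)/85 = 2.4235.
So n ≤ 2^2.4235 = 5.365; the largest integer n is 5.

5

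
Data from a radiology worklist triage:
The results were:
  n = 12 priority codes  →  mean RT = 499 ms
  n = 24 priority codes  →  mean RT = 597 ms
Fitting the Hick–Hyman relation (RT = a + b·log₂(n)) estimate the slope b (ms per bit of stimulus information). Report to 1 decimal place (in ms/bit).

The slope on a log₂ axis is (597 − 499) / (4.5850 − 3.5850) = 98.000 ms/bit.

98.0 ms/bit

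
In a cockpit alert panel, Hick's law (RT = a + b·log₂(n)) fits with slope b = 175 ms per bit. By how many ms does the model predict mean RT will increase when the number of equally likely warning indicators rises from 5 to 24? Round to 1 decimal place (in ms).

The intercept a cancels: ΔRT = b·(log₂ n₂ − log₂ n₁) = b·log₂(n₂/n₁).
log₂(24) − log₂(5) = 4.5850 − 2.3219 = 2.2630.
ΔRT = 175 × 2.2630 = 396.031 ms.

396.0 ms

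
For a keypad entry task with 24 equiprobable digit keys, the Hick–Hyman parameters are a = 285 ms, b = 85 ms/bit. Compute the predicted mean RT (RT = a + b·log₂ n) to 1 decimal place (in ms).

log₂(24) = 4.5850 bits, so RT = 285 + 85 × 4.5850 ≈ 674.722 ms.

674.7 ms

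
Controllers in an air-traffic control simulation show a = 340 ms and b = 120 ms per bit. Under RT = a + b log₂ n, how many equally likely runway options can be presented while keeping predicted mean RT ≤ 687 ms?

7

Set 340 + 120·log₂ n ≤ 687 → log₂ n ≤ (687 − 340)/120 = 2.8917.
So n ≤ 2^2.8917 = 7.421; the largest integer n is 7.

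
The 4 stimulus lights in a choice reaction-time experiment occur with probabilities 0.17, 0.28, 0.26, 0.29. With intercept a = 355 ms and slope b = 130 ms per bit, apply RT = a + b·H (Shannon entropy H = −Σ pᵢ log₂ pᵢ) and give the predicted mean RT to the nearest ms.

611 ms

Entropy contributions −pᵢ log₂ pᵢ: 0.4346, 0.5142, 0.5053, 0.5179; sum H = 1.9720 bits.
RT = a + bH = 355 + 130·1.9720 = 611.36 ms.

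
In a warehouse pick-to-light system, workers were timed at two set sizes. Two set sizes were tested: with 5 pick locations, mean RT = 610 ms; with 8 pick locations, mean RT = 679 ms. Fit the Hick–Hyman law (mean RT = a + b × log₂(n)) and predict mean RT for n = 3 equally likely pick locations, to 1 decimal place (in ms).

535.0 ms

With log₂ n on the abscissa the relation is linear; from the two conditions:
  b = (679 − 610) / (log₂ 8 − log₂ 5) = 69 / (3 − 2.3219) = 101.759 ms/bit
  a = 610 − 101.759 × 2.3219 = 373.723 ms
Then RT(3) = 373.723 + 101.759 × log₂ 3 = 373.723 + 101.759 × 1.5850 ≈ 535.007 ms.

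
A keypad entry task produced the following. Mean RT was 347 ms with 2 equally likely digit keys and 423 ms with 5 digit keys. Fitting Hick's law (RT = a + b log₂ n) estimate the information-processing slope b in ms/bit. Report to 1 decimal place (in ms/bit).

57.5 ms/bit

b = (RT₂ − RT₁)/(log₂ n₂ − log₂ n₁) = (423 − 347)/(2.3219 − 1) = 57.492 ms/bit.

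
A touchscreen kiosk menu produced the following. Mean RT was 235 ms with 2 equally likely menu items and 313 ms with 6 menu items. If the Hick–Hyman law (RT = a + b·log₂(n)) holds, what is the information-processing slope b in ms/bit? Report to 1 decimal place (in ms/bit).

49.2 ms/bit

The slope on a log₂ axis is (313 − 235) / (2.5850 − 1) = 49.213 ms/bit.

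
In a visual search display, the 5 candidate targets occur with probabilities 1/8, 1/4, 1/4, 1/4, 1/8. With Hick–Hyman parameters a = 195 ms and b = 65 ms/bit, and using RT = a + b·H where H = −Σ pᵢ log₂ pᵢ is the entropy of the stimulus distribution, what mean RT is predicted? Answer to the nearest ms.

Each term −pᵢ log₂ pᵢ: 0.125·3 + 0.25·2 + 0.25·2 + 0.25·2 + 0.125·3; summed, H = 2.250 bits.
Mean RT = a + bH = 195 + 65·2.250 = 341.25 ms.

341 ms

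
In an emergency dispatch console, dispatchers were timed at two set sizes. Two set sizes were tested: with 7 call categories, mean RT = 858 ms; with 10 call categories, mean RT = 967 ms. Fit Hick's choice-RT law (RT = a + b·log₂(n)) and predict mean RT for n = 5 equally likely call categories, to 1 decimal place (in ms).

Solve the two-equation system in a and b:
  b = (967 − 858) / (log₂ 10 − log₂ 7) = 109 / (3.3219 − 2.8074) = 211.826 ms/bit
  a = 858 − 211.826 × 2.8074 = 263.329 ms
Then RT(5) = 263.329 + 211.826 × log₂ 5 = 263.329 + 211.826 × 2.3219 ≈ 755.174 ms.

755.2 ms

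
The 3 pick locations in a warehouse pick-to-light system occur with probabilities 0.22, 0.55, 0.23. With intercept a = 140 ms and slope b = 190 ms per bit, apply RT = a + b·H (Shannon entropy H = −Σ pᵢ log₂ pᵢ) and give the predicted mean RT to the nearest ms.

Entropy contributions −pᵢ log₂ pᵢ: 0.4806, 0.4744, 0.4877; sum H = 1.4426 bits.
RT = a + bH = 140 + 190·1.4426 = 414.10 ms.

414 ms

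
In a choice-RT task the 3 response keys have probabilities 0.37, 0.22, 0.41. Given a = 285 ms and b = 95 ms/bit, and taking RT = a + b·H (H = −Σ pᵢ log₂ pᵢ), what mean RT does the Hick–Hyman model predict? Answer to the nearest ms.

H = 0.37·log₂(1/0.37) + 0.22·log₂(1/0.22) + 0.41·log₂(1/0.41) = 1.5387 bits.
RT = 285 + 95 × 1.5387 = 431.18 ms.

431 ms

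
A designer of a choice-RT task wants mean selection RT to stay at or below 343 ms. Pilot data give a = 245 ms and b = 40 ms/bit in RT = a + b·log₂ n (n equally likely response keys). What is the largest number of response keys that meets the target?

5

Information budget: (343 − 245)/40 = 2.4500 bits, so n ≤ 2^2.4500 = 5.464 → at most 5.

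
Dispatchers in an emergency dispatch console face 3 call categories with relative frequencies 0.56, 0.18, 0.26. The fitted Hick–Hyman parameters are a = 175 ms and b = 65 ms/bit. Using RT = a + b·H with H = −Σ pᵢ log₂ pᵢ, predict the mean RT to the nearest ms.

H = 0.56·log₂(1/0.56) + 0.18·log₂(1/0.18) + 0.26·log₂(1/0.26) = 1.4190 bits.
RT = 175 + 65 × 1.4190 = 267.24 ms.

267 ms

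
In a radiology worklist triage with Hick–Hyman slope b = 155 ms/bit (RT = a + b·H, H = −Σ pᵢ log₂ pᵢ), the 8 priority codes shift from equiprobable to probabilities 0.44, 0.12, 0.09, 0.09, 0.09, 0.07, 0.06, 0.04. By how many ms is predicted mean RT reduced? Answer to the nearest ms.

74 ms

Equiprobable entropy H₀ = log₂ 8 = 3.0000 bits.
Skewed entropy H = −Σ pᵢ log₂ pᵢ = 2.5240 bits.
ΔRT = b·(H₀ − H) = 155 × 0.4760 = 73.78 ms.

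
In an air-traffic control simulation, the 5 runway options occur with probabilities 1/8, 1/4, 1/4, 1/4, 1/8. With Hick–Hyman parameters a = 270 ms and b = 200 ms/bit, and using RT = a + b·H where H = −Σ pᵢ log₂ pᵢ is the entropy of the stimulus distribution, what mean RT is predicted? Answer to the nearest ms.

H = −Σ pᵢ log₂ pᵢ = 0.125·3 + 0.25·2 + 0.25·2 + 0.25·2 + 0.125·3 = 2.250 bits.
RT = 270 + 200 × 2.250 = 720.00 ms.

720 ms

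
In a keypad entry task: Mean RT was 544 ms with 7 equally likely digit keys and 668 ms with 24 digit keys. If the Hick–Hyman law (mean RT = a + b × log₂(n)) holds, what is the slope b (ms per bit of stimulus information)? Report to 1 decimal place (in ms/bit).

69.8 ms/bit

Slope: b = (668 − 544) / (log₂ 24 − log₂ 7) = 124/1.7776 = 69.757 ms/bit.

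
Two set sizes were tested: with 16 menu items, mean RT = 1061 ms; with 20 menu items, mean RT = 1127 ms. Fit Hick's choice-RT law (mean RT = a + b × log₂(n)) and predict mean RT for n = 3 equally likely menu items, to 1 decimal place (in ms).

Solve the two-equation system in a and b:
  b = (1127 − 1061) / (log₂ 20 − log₂ 16) = 66 / (4.3219 − 4) = 205.015 ms/bit
  a = 1061 − 205.015 × 4 = 240.941 ms
Then RT(3) = 240.941 + 205.015 × log₂ 3 = 240.941 + 205.015 × 1.5850 ≈ 565.882 ms.

565.9 ms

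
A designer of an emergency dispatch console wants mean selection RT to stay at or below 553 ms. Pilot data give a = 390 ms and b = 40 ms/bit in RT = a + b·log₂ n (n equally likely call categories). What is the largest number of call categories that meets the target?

16

40·log₂ n ≤ 553 − 390 = 163, giving log₂ n ≤ 4.0750 and n ≤ 16.854. The largest whole number is 16.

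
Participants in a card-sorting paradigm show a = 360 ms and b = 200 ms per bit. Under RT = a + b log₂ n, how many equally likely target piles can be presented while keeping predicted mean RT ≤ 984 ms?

Information budget: (984 − 360)/200 = 3.1200 bits, so n ≤ 2^3.1200 = 8.694 → at most 8.

8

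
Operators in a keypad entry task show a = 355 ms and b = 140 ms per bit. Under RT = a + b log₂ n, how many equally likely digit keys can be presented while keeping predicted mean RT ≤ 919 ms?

16

Set 355 + 140·log₂ n ≤ 919 → log₂ n ≤ (919 − 355)/140 = 4.0286.
So n ≤ 2^4.0286 = 16.320; the largest integer n is 16.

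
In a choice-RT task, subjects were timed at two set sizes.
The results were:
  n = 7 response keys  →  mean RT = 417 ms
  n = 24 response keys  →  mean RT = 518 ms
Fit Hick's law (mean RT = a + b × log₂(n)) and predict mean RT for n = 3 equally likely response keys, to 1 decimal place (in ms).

347.5 ms

Fit slope and intercept:
  b = (518 − 417) / (log₂ 24 − log₂ 7) = 101 / (4.5850 − 2.8074) = 56.818 ms/bit
  a = 417 − 56.818 × 2.8074 = 257.492 ms
Then RT(3) = 257.492 + 56.818 × log₂ 3 = 257.492 + 56.818 × 1.5850 ≈ 347.546 ms.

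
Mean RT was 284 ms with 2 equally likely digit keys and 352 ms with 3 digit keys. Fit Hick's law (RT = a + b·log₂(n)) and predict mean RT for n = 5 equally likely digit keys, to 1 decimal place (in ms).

437.7 ms

With log₂ n on the abscissa the relation is linear; from the two conditions:
  b = (352 − 284) / (log₂ 3 − log₂ 2) = 68 / (1.5850 − 1) = 116.247 ms/bit
  a = 284 − 116.247 × 1 = 167.753 ms
Then RT(5) = 167.753 + 116.247 × log₂ 5 = 167.753 + 116.247 × 2.3219 ≈ 437.670 ms.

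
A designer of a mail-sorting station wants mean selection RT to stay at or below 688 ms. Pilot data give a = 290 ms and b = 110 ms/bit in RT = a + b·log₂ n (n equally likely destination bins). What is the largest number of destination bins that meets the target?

12

Set 290 + 110·log₂ n ≤ 688 → log₂ n ≤ (688 − 290)/110 = 3.6182.
So n ≤ 2^3.6182 = 12.280; the largest integer n is 12.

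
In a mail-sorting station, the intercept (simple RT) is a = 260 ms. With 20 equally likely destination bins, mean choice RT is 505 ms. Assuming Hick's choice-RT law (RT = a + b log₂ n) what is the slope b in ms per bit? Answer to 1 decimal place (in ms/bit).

b = (505 − 260) / log₂(20) = 245 / 4.3219 = 56.688 ms/bit.

56.7 ms/bit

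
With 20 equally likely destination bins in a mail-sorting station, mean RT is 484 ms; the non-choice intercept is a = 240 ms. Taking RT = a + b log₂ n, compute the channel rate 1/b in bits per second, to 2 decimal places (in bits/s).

17.71 bits/s

b = (484 − 240)/log₂ 20 = 244/4.3219 = 56.456 ms per bit = 0.05646 s/bit; the reciprocal is 17.713 bits/s.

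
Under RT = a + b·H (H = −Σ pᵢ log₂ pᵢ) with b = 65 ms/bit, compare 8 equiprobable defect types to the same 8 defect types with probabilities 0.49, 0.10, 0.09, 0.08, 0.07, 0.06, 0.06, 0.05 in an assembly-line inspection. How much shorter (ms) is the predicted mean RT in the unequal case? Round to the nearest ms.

Equiprobable entropy H₀ = log₂ 8 = 3.0000 bits.
Skewed entropy H = −Σ pᵢ log₂ pᵢ = 2.4124 bits.
ΔRT = b·(H₀ − H) = 65 × 0.5876 = 38.20 ms.

38 ms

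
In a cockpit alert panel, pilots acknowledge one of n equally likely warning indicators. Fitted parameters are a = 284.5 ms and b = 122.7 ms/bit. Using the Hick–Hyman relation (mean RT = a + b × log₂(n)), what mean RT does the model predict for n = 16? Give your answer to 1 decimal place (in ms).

775.3 ms

log₂(16) = 4 bits, so RT = 284.5 + 122.7 × 4 ≈ 775.300 ms.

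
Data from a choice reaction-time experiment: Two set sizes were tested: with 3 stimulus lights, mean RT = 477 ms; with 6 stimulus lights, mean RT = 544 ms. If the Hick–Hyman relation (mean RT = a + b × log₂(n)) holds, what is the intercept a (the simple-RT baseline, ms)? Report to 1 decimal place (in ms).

370.8 ms

b = (RT₂ − RT₁)/(log₂ n₂ − log₂ n₁) = (544 − 477)/(2.5850 − 1.5850) = 67.000 ms/bit.
Intercept: a = 477 − 67.000·log₂(3) = 370.808 ms.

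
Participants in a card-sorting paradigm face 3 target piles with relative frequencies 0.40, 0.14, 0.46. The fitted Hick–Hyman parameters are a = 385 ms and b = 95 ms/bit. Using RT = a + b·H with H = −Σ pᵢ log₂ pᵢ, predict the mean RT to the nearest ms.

H = 0.40·log₂(1/0.40) + 0.14·log₂(1/0.14) + 0.46·log₂(1/0.46) = 1.4412 bits.
RT = 385 + 95 × 1.4412 = 521.92 ms.

522 ms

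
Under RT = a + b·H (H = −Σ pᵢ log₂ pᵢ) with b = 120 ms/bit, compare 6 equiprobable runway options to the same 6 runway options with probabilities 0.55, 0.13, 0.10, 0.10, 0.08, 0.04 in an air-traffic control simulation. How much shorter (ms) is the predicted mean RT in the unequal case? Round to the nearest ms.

70 ms

Equiprobable entropy H₀ = log₂ 6 = 2.5850 bits.
Skewed entropy H = −Σ pᵢ log₂ pᵢ = 1.9987 bits.
ΔRT = b·(H₀ − H) = 120 × 0.5863 = 70.36 ms.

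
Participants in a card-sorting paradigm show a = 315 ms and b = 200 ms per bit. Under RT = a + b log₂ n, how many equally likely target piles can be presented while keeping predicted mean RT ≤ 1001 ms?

Set 315 + 200·log₂ n ≤ 1001 → log₂ n ≤ (1001 − 315)/200 = 3.4300.
So n ≤ 2^3.4300 = 10.778; the largest integer n is 10.

10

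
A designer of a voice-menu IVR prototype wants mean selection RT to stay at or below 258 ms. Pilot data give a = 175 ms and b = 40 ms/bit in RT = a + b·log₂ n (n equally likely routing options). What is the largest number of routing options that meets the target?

4

40·log₂ n ≤ 258 − 175 = 83, giving log₂ n ≤ 2.0750 and n ≤ 4.213. The largest whole number is 4.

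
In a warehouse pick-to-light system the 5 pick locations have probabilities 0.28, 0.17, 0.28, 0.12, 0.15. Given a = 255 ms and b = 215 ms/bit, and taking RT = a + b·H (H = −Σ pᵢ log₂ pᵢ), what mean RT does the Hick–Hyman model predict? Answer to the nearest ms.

737 ms

H = 0.28·log₂(1/0.28) + 0.17·log₂(1/0.17) + 0.28·log₂(1/0.28) + 0.12·log₂(1/0.12) + 0.15·log₂(1/0.15) = 2.2406 bits.
RT = 255 + 215 × 2.2406 = 736.74 ms.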